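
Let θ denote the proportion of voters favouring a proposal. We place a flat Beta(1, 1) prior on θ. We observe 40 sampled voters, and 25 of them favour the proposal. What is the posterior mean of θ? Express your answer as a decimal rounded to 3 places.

Posterior mean ≈ 0.619

Observing 25 successes and 15 failures updates Beta(1, 1) by adding the success and failure counts to the two shape parameters: α = 1+25 = 26, β = 1+15 = 16.
Posterior mean = α/(α+β) = 26/42 = 0.619.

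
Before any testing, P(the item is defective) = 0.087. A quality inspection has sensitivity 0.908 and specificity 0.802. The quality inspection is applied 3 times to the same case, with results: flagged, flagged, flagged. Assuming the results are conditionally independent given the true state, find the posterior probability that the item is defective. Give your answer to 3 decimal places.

Posterior P(H) ≈ 0.902

Let H be the event that the item is defective; start with P(H) = 0.087. P('flagged'|H) = 0.908, P('flagged'|¬H) = 0.198.
Update on result 1 ('flagged'): P(H) ← 0.908·0.0870 / (0.908·0.0870 + 0.198·0.9130) = 0.078996/0.25977 = 0.3041.
Update on result 2 ('flagged'): P(H) ← 0.908·0.3041 / (0.908·0.3041 + 0.198·0.6959) = 0.27612/0.41391 = 0.6671.
Update on result 3 ('flagged'): P(H) ← 0.908·0.6671 / (0.908·0.6671 + 0.198·0.3329) = 0.60573/0.67165 = 0.9019.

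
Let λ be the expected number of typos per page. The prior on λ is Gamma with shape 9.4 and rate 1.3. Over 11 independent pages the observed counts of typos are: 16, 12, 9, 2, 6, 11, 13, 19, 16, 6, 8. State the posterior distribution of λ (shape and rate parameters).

The Poisson likelihood adds the total count to the shape and the number of exposure periods to the rate. Here ∑xᵢ = 118 and n = 11, so shape 9.4→127.4 and rate 1.3→12.3.

Posterior: Gamma(shape=127.4, rate=12.3)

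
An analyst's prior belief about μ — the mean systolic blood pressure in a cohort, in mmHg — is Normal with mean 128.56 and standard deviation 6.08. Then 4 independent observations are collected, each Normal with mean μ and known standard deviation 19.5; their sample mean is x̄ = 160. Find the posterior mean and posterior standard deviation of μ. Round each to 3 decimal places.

With known σ, the Normal prior is conjugate. Weight on the data is w = (n/σ²)/(n/σ² + 1/τ₀²) = 0.0105194/(0.0105194+0.0270516) = 0.27999.
Posterior mean = w·x̄ + (1−w)·μ₀ = 0.27999·160 + 0.72001·128.56 = 137.363. Posterior variance = 1/(0.0105194+0.0270516) = 26.6163, so SD = 5.159.

Posterior mean ≈ 137.363; posterior SD ≈ 5.159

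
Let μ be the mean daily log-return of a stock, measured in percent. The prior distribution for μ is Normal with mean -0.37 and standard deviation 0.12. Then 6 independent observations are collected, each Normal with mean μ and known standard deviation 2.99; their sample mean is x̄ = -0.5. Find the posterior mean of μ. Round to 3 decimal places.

With known σ, the Normal prior is conjugate. Weight on the data is w = (n/σ²)/(n/σ² + 1/τ₀²) = 0.671133/(0.671133+69.4444) = 0.0095718.
Posterior mean = w·x̄ + (1−w)·μ₀ = 0.0095718·-0.5 + 0.99043·-0.37 = -0.371.

Posterior mean ≈ -0.371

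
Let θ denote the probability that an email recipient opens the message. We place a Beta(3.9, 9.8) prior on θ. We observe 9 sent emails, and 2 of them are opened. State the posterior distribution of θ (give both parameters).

Posterior: Beta(5.9, 16.8)

The binomial likelihood is conjugate to the Beta prior: with 2 successes and 7 failures, the posterior is Beta(3.9+2, 9.8+7) = Beta(5.9, 16.8).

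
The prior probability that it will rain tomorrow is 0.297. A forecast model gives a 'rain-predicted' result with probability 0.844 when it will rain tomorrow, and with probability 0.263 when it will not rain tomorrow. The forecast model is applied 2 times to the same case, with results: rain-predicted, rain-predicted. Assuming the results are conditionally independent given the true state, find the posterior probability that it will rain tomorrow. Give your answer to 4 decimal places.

With H the event that it will rain tomorrow, the joint likelihood of the observed sequence is P(data|H) = 0.844·0.844 = 0.71234 and P(data|¬H) = 0.263·0.263 = 0.069169.
Bayes: P(H|data) = 0.297·0.71234 / (0.297·0.71234 + 0.703·0.069169) = 0.21156/0.26019 = 0.8131.

Posterior P(H) ≈ 0.8131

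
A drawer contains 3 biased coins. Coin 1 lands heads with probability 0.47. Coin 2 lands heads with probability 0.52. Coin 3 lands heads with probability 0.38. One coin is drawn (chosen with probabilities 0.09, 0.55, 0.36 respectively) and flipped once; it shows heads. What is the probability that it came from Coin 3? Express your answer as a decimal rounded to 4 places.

Posterior probability ≈ 0.2941

Tabulate prior·likelihood by source: [1] prior 0.09, lik 0.47, product 0.04230; [2] prior 0.55, lik 0.52, product 0.2860; [3] prior 0.36, lik 0.38, product 0.1368.
Normalizing constant = 0.46510; the posterior for Coin 3 is its product over the sum, 0.1368/0.46510 = 0.2941.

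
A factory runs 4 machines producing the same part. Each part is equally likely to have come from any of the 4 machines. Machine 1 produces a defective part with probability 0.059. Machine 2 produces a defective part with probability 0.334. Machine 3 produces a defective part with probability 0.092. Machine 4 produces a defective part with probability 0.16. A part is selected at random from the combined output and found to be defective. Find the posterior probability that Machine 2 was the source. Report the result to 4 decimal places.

Posterior probability ≈ 0.5178

P(defective|M1) = 0.059; P(defective|M2) = 0.334; P(defective|M3) = 0.092; P(defective|M4) = 0.16.
Prior × likelihood for each source: 0.25·0.059=0.01475, 0.25·0.334=0.08350, 0.25·0.092=0.02300, 0.25·0.16=0.04000. Summing gives P(defective) = 0.16125.
P(Machine 2 | defective) = 0.08350 / 0.16125 = 0.5178.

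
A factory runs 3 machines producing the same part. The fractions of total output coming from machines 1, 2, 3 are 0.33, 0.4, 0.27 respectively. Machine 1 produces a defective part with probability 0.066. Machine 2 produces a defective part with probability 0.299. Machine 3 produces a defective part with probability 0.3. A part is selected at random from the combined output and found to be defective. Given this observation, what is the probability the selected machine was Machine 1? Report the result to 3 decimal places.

Posterior probability ≈ 0.098

Tabulate prior·likelihood by source: [1] prior 0.33, lik 0.066, product 0.02178; [2] prior 0.4, lik 0.299, product 0.1196; [3] prior 0.27, lik 0.3, product 0.08100.
Normalizing constant = 0.22238; the posterior for Machine 1 is its product over the sum, 0.02178/0.22238 = 0.098.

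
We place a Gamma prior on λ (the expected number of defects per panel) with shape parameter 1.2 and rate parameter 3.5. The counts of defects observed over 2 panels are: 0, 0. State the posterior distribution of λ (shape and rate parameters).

The Poisson likelihood adds the total count to the shape and the number of exposure periods to the rate. Here ∑xᵢ = 0 and n = 2, so shape 1.2→1.2 and rate 3.5→5.5.

Posterior: Gamma(shape=1.2, rate=5.5)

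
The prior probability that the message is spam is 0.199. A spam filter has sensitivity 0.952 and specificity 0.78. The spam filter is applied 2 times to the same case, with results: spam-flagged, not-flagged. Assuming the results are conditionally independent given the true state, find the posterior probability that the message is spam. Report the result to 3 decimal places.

Posterior P(H) ≈ 0.062

Let H be the event that the message is spam; start with P(H) = 0.199. P('spam-flagged'|H) = 0.952, P('spam-flagged'|¬H) = 0.22.
Update on result 1 ('spam-flagged'): P(H) ← 0.952·0.1990 / (0.952·0.1990 + 0.22·0.8010) = 0.18945/0.36567 = 0.5181.
Update on result 2 ('not-flagged'): P(H) ← 0.048·0.5181 / (0.048·0.5181 + 0.78·0.4819) = 0.024868/0.40076 = 0.0621.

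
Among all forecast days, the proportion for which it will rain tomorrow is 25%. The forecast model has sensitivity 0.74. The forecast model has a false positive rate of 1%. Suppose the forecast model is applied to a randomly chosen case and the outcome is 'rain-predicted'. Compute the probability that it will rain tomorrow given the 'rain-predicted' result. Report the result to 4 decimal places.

Write H for 'it will rain tomorrow'. Prior odds H:¬H = 0.25/0.75 = 0.33333. For the 'rain-predicted' outcome, the likelihood ratio is 0.74/0.01 = 74.000.
Posterior odds = 0.33333 × 74.000 = 24.667, so P(H|E) = 24.667/(1+24.667) = 0.9610.

P(H | E) ≈ 0.9610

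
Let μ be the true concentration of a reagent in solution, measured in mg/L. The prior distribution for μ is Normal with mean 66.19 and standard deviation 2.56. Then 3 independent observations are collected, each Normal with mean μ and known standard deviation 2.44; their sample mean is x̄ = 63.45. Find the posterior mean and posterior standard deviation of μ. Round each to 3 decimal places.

Posterior mean ≈ 64.087; posterior SD ≈ 1.234

Prior precision 1/τ₀² = 1/2.56² = 0.152588; data precision n/σ² = 3/2.44² = 0.503897.
Posterior precision = 0.152588 + 0.503897 = 0.656485, giving posterior SD = 1/√0.656485 = 1.234.
Posterior mean = (0.152588·66.19 + 0.503897·63.45) / 0.656485 = 64.087.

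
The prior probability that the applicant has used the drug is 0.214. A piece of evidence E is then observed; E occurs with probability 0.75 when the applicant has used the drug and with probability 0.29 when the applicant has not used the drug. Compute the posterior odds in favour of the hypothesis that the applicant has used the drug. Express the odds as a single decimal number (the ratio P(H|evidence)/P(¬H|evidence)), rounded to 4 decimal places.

Prior odds = 0.214/(1−0.214) = 0.27226.
Likelihood ratio for E = 0.75/0.29 = 2.5862.
Posterior odds = prior odds × LR = 0.70413.

Posterior odds ≈ 0.7041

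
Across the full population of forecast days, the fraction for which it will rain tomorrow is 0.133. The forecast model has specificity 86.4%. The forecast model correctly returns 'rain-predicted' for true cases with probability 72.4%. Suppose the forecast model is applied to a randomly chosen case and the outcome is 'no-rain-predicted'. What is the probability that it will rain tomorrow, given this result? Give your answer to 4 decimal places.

Let H be the event that it will rain tomorrow. P(H) = 0.133, so P(¬H) = 0.867. With E the 'no-rain-predicted' result, P(E|H) = 0.276 and P(E|¬H) = 0.864.
P(E) = 0.276·0.133 + 0.864·0.867 = 0.036708 + 0.74909 = 0.78580.
By Bayes' theorem, P(H|E) = 0.036708 / 0.78580 = 0.0467.

P(H | E) ≈ 0.0467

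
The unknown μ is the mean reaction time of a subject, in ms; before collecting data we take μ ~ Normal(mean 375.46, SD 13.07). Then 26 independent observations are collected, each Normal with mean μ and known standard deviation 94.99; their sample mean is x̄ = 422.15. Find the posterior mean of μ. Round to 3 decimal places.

Posterior mean ≈ 390.861

Prior precision 1/τ₀² = 1/13.07² = 0.00585395; data precision n/σ² = 26/94.99² = 0.00288149.
Posterior precision = 0.00585395 + 0.00288149 = 0.00873544.
Posterior mean = (0.00585395·375.46 + 0.00288149·422.15) / 0.00873544 = 390.861.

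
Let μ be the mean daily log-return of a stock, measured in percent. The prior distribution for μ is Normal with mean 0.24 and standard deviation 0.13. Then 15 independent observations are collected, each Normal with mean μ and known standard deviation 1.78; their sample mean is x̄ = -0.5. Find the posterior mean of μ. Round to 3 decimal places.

Posterior mean ≈ 0.185

Prior precision 1/τ₀² = 1/0.13² = 59.1716; data precision n/σ² = 15/1.78² = 4.73425.
Posterior precision = 59.1716 + 4.73425 = 63.9058.
Posterior mean = (59.1716·0.24 + 4.73425·-0.5) / 63.9058 = 0.185.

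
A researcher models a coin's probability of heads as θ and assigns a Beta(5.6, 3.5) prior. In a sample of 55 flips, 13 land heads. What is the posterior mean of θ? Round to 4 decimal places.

Posterior mean ≈ 0.2902

The binomial likelihood is conjugate to the Beta prior: with 13 successes and 42 failures, the posterior is Beta(5.6+13, 3.5+42) = Beta(18.6, 45.5).
Posterior mean = α/(α+β) = 18.6/64.1 = 0.2902.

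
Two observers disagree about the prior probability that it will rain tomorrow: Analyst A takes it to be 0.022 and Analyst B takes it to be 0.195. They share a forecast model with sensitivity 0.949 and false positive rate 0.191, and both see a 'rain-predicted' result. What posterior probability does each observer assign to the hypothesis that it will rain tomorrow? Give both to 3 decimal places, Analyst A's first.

The likelihood ratio for a 'rain-predicted' result is 0.949/0.191 = 4.9686.
Analyst A: prior odds 0.022/0.978 = 0.022495; posterior odds 0.11177; posterior probability 0.101.
Analyst B: prior odds 0.195/0.805 = 0.24224; posterior odds 1.2036; posterior probability 0.546.

Analyst A: 0.101; Analyst B: 0.546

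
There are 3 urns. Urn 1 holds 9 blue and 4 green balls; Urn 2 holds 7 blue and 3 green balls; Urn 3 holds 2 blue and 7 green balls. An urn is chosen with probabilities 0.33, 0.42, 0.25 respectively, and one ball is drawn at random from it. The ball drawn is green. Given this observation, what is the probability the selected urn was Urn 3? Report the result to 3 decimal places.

Posterior probability ≈ 0.461

P(green|Urn 1) = 0.3077; P(green|Urn 2) = 0.3; P(green|Urn 3) = 0.7778.
Prior × likelihood for each source: 0.33·0.3077=0.1015, 0.42·0.3=0.1260, 0.25·0.7778=0.1944. Summing gives P(green) = 0.42198.
P(Urn 3 | green) = 0.1944 / 0.42198 = 0.461.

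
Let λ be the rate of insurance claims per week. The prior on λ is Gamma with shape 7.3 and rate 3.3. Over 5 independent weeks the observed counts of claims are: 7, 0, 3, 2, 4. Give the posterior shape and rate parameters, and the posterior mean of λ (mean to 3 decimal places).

The Poisson likelihood adds the total count to the shape and the number of exposure periods to the rate. Here ∑xᵢ = 16 and n = 5, so shape 7.3→23.3 and rate 3.3→8.3.
Posterior mean = shape/rate = 23.3/8.3 = 2.807.

Posterior: Gamma(shape=23.3, rate=8.3); mean ≈ 2.807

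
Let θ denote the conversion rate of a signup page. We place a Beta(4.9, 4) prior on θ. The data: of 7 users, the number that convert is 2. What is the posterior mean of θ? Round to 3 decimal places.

Observing 2 successes and 5 failures updates Beta(4.9, 4) by adding the success and failure counts to the two shape parameters: α = 4.9+2 = 6.9, β = 4+5 = 9.
E[θ | data] = 6.9/(6.9+9) = 0.434.

Posterior mean ≈ 0.434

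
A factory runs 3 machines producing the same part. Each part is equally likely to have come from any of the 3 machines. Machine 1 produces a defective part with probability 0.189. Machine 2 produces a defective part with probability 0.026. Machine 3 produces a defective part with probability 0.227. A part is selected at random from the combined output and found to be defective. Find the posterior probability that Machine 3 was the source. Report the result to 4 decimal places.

P(defective|M1) = 0.189; P(defective|M2) = 0.026; P(defective|M3) = 0.227.
Prior × likelihood for each source: 0.333333·0.189=0.06300, 0.333333·0.026=0.008667, 0.333333·0.227=0.07567. Summing gives P(defective) = 0.14733.
P(Machine 3 | defective) = 0.07567 / 0.14733 = 0.5136.

Posterior probability ≈ 0.5136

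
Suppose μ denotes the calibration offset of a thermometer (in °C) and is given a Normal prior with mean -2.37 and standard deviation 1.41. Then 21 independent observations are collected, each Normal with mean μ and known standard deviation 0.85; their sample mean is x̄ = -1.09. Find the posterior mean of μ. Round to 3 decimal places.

With known σ, the Normal prior is conjugate. Weight on the data is w = (n/σ²)/(n/σ² + 1/τ₀²) = 29.0657/(29.0657+0.502993) = 0.98299.
Posterior mean = w·x̄ + (1−w)·μ₀ = 0.98299·-1.09 + 0.017011·-2.37 = -1.112.

Posterior mean ≈ -1.112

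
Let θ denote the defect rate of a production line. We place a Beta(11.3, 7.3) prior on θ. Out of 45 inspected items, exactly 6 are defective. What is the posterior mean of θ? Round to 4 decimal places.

Posterior mean ≈ 0.2720

The binomial likelihood is conjugate to the Beta prior: with 6 successes and 39 failures, the posterior is Beta(11.3+6, 7.3+39) = Beta(17.3, 46.3).
E[θ | data] = 17.3/(17.3+46.3) = 0.2720.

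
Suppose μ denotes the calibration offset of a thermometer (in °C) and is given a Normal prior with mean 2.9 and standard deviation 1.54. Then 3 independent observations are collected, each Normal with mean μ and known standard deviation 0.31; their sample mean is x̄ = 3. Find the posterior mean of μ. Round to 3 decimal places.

With known σ, the Normal prior is conjugate. Weight on the data is w = (n/σ²)/(n/σ² + 1/τ₀²) = 31.2175/(31.2175+0.421656) = 0.98667.
Posterior mean = w·x̄ + (1−w)·μ₀ = 0.98667·3 + 0.013327·2.9 = 2.999.

Posterior mean ≈ 2.999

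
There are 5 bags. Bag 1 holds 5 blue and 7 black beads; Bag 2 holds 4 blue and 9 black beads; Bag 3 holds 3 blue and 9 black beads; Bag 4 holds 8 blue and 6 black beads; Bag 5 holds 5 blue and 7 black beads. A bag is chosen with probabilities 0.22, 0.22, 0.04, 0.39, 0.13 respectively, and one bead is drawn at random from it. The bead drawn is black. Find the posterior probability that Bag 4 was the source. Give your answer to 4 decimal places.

Posterior probability ≈ 0.3019

Tabulate prior·likelihood by source: [1] prior 0.22, lik 0.5833, product 0.1283; [2] prior 0.22, lik 0.6923, product 0.1523; [3] prior 0.04, lik 0.75, product 0.03000; [4] prior 0.39, lik 0.4286, product 0.1671; [5] prior 0.13, lik 0.5833, product 0.07583.
Normalizing constant = 0.55362; the posterior for Bag 4 is its product over the sum, 0.1671/0.55362 = 0.3019.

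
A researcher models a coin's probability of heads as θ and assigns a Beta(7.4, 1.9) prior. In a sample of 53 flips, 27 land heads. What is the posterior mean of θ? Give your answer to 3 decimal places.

Observing 27 successes and 26 failures updates Beta(7.4, 1.9) by adding the success and failure counts to the two shape parameters: α = 7.4+27 = 34.4, β = 1.9+26 = 27.9.
Posterior mean = α/(α+β) = 34.4/62.3 = 0.552.

Posterior mean ≈ 0.552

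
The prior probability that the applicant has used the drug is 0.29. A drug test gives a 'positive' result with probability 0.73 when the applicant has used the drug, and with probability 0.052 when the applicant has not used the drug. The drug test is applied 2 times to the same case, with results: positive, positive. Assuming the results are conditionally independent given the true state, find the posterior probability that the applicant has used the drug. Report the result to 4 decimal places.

Let H be the event that the applicant has used the drug; start with P(H) = 0.29. P('positive'|H) = 0.73, P('positive'|¬H) = 0.052.
Update on result 1 ('positive'): P(H) ← 0.73·0.2900 / (0.73·0.2900 + 0.052·0.7100) = 0.21170/0.24862 = 0.8515.
Update on result 2 ('positive'): P(H) ← 0.73·0.8515 / (0.73·0.8515 + 0.052·0.1485) = 0.62160/0.62932 = 0.9877.

Posterior P(H) ≈ 0.9877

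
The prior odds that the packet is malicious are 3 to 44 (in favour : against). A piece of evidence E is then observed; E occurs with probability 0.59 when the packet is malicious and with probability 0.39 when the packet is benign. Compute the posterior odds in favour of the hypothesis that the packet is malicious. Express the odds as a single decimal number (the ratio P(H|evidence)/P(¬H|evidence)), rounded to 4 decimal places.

Posterior odds ≈ 0.1031

Prior odds = 3/44 = 0.068182. In log-odds, ln(0.068182) = -2.6856.
Add log likelihood ratio: ln(1.5128) = 0.41398.
Posterior log-odds = -2.2716, so posterior odds = exp(-2.2716) = 0.10315.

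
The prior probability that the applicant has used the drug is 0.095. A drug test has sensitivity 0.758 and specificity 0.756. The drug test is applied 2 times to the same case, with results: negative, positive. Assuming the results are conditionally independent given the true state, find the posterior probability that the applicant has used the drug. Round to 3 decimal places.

Let H be the event that the applicant has used the drug; start with P(H) = 0.095. P('positive'|H) = 0.758, P('positive'|¬H) = 0.244.
Update on result 1 ('negative'): P(H) ← 0.242·0.0950 / (0.242·0.0950 + 0.756·0.9050) = 0.022990/0.70717 = 0.0325.
Update on result 2 ('positive'): P(H) ← 0.758·0.0325 / (0.758·0.0325 + 0.244·0.9675) = 0.024642/0.26071 = 0.0945.

Posterior P(H) ≈ 0.095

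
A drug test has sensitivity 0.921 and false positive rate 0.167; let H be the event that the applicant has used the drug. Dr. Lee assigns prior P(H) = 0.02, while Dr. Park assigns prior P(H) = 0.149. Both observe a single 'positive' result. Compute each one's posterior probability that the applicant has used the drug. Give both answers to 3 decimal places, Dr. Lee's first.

Dr. Lee: 0.101; Dr. Park: 0.491

The likelihood ratio for a 'positive' result is 0.921/0.167 = 5.5150.
Dr. Lee: prior odds 0.02/0.98 = 0.020408; posterior odds 0.11255; posterior probability 0.101.
Dr. Park: prior odds 0.149/0.851 = 0.17509; posterior odds 0.96561; posterior probability 0.491.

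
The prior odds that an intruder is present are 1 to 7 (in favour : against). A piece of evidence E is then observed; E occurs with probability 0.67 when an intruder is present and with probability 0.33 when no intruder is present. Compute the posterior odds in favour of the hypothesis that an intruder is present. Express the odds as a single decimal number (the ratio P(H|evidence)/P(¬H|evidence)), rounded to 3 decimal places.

Prior odds = 1/7 = 0.14286. In log-odds, ln(0.14286) = -1.9459.
Add log likelihood ratio: ln(2.0303) = 0.70819.
Posterior log-odds = -1.2377, so posterior odds = exp(-1.2377) = 0.29004.

Posterior odds ≈ 0.290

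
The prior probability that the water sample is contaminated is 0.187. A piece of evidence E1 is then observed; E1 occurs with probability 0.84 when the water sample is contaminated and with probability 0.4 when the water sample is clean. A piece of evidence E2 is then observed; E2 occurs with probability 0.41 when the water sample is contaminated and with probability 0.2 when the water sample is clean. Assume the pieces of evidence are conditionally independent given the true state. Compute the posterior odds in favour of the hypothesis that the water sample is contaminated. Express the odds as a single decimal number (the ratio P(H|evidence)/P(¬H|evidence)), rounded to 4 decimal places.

Posterior odds ≈ 0.9902

Prior odds = 0.187/(1−0.187) = 0.23001. In log-odds, ln(0.23001) = -1.4696.
Add log likelihood ratios: ln(2.1000) + ln(2.0500) = 1.4598.
Posterior log-odds = -0.0098454, so posterior odds = exp(-0.0098454) = 0.99020.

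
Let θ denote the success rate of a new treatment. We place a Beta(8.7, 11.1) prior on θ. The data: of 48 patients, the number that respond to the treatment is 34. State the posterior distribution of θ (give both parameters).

Observing 34 successes and 14 failures updates Beta(8.7, 11.1) by adding the success and failure counts to the two shape parameters: α = 8.7+34 = 42.7, β = 11.1+14 = 25.1.

Posterior: Beta(42.7, 25.1)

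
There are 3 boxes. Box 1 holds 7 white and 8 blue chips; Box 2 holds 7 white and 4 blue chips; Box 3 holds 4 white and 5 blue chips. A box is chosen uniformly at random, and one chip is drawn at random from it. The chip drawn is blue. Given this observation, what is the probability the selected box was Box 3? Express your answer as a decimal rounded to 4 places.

Posterior probability ≈ 0.3825

Tabulate prior·likelihood by source: [1] prior 0.333333, lik 0.5333, product 0.1778; [2] prior 0.333333, lik 0.3636, product 0.1212; [3] prior 0.333333, lik 0.5556, product 0.1852.
Normalizing constant = 0.48418; the posterior for Box 3 is its product over the sum, 0.1852/0.48418 = 0.3825.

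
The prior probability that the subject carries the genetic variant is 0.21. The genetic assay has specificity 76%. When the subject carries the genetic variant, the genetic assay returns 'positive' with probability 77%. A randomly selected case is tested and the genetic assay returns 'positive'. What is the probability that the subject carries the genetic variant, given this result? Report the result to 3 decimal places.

Write H for 'the subject carries the genetic variant'. Prior odds H:¬H = 0.21/0.79 = 0.26582. For the 'positive' outcome, the likelihood ratio is 0.77/0.24 = 3.2083.
Posterior odds = 0.26582 × 3.2083 = 0.85285, so P(H|E) = 0.85285/(1+0.85285) = 0.460.

P(H | E) ≈ 0.460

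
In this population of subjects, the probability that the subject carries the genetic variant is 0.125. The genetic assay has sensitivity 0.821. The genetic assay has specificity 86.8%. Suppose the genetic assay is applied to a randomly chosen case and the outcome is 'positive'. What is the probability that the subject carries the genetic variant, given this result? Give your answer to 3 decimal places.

Write H for 'the subject carries the genetic variant'. Prior odds H:¬H = 0.125/0.875 = 0.14286. For the 'positive' outcome, the likelihood ratio is 0.821/0.132 = 6.2197.
Posterior odds = 0.14286 × 6.2197 = 0.88853, so P(H|E) = 0.88853/(1+0.88853) = 0.470.

P(H | E) ≈ 0.470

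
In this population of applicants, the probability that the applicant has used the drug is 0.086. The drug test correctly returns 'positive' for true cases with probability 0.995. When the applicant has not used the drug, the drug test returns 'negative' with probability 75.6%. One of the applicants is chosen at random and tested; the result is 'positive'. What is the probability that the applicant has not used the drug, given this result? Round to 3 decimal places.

Write H for 'the applicant has used the drug'. Prior odds H:¬H = 0.086/0.914 = 0.094092. For the 'positive' outcome, the likelihood ratio is 0.995/0.244 = 4.0779.
Posterior odds = 0.094092 × 4.0779 = 0.38369, so P(H|E) = 0.38369/(1+0.38369) = 0.277. Then P(¬H|E) = 1 − 0.277 = 0.723.

P(¬H | E) ≈ 0.723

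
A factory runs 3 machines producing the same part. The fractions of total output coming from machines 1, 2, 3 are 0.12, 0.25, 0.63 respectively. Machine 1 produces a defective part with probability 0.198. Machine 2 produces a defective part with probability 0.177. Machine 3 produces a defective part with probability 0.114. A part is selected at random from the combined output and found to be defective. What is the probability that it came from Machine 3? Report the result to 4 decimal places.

Posterior probability ≈ 0.5136

Tabulate prior·likelihood by source: [1] prior 0.12, lik 0.198, product 0.02376; [2] prior 0.25, lik 0.177, product 0.04425; [3] prior 0.63, lik 0.114, product 0.07182.
Normalizing constant = 0.13983; the posterior for Machine 3 is its product over the sum, 0.07182/0.13983 = 0.5136.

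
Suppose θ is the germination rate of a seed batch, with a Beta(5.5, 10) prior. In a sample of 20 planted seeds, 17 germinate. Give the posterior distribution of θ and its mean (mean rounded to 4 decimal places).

Posterior: Beta(22.5, 13); mean ≈ 0.6338

Observing 17 successes and 3 failures updates Beta(5.5, 10) by adding the success and failure counts to the two shape parameters: α = 5.5+17 = 22.5, β = 10+3 = 13.
Posterior mean = α/(α+β) = 22.5/35.5 = 0.6338.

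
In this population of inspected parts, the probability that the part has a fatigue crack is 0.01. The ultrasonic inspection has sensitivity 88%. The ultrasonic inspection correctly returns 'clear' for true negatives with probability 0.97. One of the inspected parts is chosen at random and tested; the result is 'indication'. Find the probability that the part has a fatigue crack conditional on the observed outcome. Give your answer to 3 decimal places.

Write H for 'the part has a fatigue crack'. Prior odds H:¬H = 0.01/0.99 = 0.010101. For the 'indication' outcome, the likelihood ratio is 0.88/0.03 = 29.333.
Posterior odds = 0.010101 × 29.333 = 0.29630, so P(H|E) = 0.29630/(1+0.29630) = 0.229.

P(H | E) ≈ 0.229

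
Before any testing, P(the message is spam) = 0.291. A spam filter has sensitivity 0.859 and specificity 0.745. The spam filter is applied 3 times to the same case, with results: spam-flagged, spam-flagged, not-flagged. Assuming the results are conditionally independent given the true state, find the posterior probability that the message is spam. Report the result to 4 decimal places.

Let H be the event that the message is spam; start with P(H) = 0.291. P('spam-flagged'|H) = 0.859, P('spam-flagged'|¬H) = 0.255.
Update on result 1 ('spam-flagged'): P(H) ← 0.859·0.2910 / (0.859·0.2910 + 0.255·0.7090) = 0.24997/0.43076 = 0.5803.
Update on result 2 ('spam-flagged'): P(H) ← 0.859·0.5803 / (0.859·0.5803 + 0.255·0.4197) = 0.49847/0.60550 = 0.8232.
Update on result 3 ('not-flagged'): P(H) ← 0.141·0.8232 / (0.141·0.8232 + 0.745·0.1768) = 0.11608/0.24776 = 0.4685.

Posterior P(H) ≈ 0.4685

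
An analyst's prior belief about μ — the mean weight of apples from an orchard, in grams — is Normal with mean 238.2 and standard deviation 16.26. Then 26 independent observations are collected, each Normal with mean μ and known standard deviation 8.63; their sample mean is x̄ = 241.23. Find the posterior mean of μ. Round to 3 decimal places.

With known σ, the Normal prior is conjugate. Weight on the data is w = (n/σ²)/(n/σ² + 1/τ₀²) = 0.349102/(0.349102+0.00378233) = 0.98928.
Posterior mean = w·x̄ + (1−w)·μ₀ = 0.98928·241.23 + 0.010718·238.2 = 241.198.

Posterior mean ≈ 241.198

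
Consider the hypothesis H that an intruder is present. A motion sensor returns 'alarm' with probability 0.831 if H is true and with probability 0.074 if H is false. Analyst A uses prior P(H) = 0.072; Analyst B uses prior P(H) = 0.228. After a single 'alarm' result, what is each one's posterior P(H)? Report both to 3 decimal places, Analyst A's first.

P('+'|H) = 0.831, P('+'|¬H) = 0.074.
Analyst A: numerator 0.831·0.072 = 0.059832; evidence = 0.059832+0.074·0.928 = 0.12850; posterior = 0.466.
Analyst B: numerator 0.831·0.228 = 0.18947; evidence = 0.18947+0.074·0.772 = 0.24660; posterior = 0.768.

Analyst A: 0.466; Analyst B: 0.768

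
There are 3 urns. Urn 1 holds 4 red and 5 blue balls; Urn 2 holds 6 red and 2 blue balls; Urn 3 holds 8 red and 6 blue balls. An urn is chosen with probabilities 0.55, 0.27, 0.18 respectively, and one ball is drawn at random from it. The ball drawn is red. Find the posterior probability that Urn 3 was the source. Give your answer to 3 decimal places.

Posterior probability ≈ 0.187

Tabulate prior·likelihood by source: [1] prior 0.55, lik 0.4444, product 0.2444; [2] prior 0.27, lik 0.75, product 0.2025; [3] prior 0.18, lik 0.5714, product 0.1029.
Normalizing constant = 0.54980; the posterior for Urn 3 is its product over the sum, 0.1029/0.54980 = 0.187.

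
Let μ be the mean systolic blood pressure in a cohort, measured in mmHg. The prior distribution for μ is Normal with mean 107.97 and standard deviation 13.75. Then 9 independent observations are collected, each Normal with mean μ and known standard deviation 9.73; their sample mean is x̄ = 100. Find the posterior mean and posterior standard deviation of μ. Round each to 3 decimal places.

Posterior mean ≈ 100.420; posterior SD ≈ 3.157

Prior precision 1/τ₀² = 1/13.75² = 0.00528926; data precision n/σ² = 9/9.73² = 0.0950642.
Posterior precision = 0.00528926 + 0.0950642 = 0.100353, giving posterior SD = 1/√0.100353 = 3.157.
Posterior mean = (0.00528926·107.97 + 0.0950642·100) / 0.100353 = 100.420.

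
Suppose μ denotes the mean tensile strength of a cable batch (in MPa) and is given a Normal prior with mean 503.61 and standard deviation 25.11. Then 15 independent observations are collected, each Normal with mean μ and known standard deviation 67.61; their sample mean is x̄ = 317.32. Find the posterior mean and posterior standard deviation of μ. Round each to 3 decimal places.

Prior precision 1/τ₀² = 1/25.11² = 0.00158601; data precision n/σ² = 15/67.61² = 0.00328148.
Posterior precision = 0.00158601 + 0.00328148 = 0.00486749, giving posterior SD = 1/√0.00486749 = 14.333.
Posterior mean = (0.00158601·503.61 + 0.00328148·317.32) / 0.00486749 = 378.020.

Posterior mean ≈ 378.020; posterior SD ≈ 14.333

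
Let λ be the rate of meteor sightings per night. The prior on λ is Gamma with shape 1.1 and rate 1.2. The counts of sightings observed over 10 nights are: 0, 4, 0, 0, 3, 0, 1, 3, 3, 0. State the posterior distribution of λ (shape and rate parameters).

Posterior: Gamma(shape=15.1, rate=11.2)

The Poisson likelihood adds the total count to the shape and the number of exposure periods to the rate. Here ∑xᵢ = 14 and n = 10, so shape 1.1→15.1 and rate 1.2→11.2.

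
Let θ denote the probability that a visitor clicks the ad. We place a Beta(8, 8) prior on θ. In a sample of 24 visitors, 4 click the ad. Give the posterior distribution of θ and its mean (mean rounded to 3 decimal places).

Posterior: Beta(12, 28); mean ≈ 0.300

Observing 4 successes and 20 failures updates Beta(8, 8) by adding the success and failure counts to the two shape parameters: α = 8+4 = 12, β = 8+20 = 28.
Posterior mean = α/(α+β) = 12/40 = 0.300.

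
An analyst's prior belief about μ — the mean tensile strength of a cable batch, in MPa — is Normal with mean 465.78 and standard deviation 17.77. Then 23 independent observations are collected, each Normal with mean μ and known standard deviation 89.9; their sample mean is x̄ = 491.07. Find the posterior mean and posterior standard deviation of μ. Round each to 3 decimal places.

Posterior mean ≈ 477.750; posterior SD ≈ 12.896

With known σ, the Normal prior is conjugate. Weight on the data is w = (n/σ²)/(n/σ² + 1/τ₀²) = 0.00284583/(0.00284583+0.00316683) = 0.47331.
Posterior mean = w·x̄ + (1−w)·μ₀ = 0.47331·491.07 + 0.52669·465.78 = 477.750. Posterior variance = 1/(0.00284583+0.00316683) = 166.316, so SD = 12.896.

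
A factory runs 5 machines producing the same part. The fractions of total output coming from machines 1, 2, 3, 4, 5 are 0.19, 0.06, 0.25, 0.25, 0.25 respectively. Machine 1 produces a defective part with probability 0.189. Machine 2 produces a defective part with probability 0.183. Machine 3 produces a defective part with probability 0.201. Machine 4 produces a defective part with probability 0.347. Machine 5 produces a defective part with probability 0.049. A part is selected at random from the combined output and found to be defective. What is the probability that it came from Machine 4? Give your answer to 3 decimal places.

Posterior probability ≈ 0.442

Tabulate prior·likelihood by source: [1] prior 0.19, lik 0.189, product 0.03591; [2] prior 0.06, lik 0.183, product 0.01098; [3] prior 0.25, lik 0.201, product 0.05025; [4] prior 0.25, lik 0.347, product 0.08675; [5] prior 0.25, lik 0.049, product 0.01225.
Normalizing constant = 0.19614; the posterior for Machine 4 is its product over the sum, 0.08675/0.19614 = 0.442.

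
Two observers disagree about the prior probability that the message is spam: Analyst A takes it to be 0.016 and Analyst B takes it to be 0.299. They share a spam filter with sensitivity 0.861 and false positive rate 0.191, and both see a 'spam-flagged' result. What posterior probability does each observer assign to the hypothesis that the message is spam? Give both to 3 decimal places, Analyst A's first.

Analyst A: 0.068; Analyst B: 0.658

The likelihood ratio for a 'spam-flagged' result is 0.861/0.191 = 4.5079.
Analyst A: prior odds 0.016/0.984 = 0.016260; posterior odds 0.073298; posterior probability 0.068.
Analyst B: prior odds 0.299/0.701 = 0.42653; posterior odds 1.9228; posterior probability 0.658.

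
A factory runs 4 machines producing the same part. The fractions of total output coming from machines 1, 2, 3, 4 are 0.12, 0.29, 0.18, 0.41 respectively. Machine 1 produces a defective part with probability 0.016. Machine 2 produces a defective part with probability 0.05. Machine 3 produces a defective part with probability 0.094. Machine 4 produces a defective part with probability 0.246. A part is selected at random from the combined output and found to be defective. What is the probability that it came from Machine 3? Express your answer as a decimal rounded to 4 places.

Tabulate prior·likelihood by source: [1] prior 0.12, lik 0.016, product 0.001920; [2] prior 0.29, lik 0.05, product 0.01450; [3] prior 0.18, lik 0.094, product 0.01692; [4] prior 0.41, lik 0.246, product 0.1009.
Normalizing constant = 0.13420; the posterior for Machine 3 is its product over the sum, 0.01692/0.13420 = 0.1261.

Posterior probability ≈ 0.1261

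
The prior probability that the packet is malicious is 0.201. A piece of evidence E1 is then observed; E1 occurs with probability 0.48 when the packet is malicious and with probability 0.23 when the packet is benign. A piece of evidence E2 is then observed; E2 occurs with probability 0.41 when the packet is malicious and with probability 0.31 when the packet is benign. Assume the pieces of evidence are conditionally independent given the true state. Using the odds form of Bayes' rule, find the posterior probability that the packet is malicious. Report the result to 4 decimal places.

Prior odds = 0.201/(1−0.201) = 0.25156.
Likelihood ratio for E1 = 0.48/0.23 = 2.0870.
Likelihood ratio for E2 = 0.41/0.31 = 1.3226.
Posterior odds = prior odds × LR₁ × LR₂ = 0.69436.
Posterior probability = odds/(1+odds) = 0.69436/1.6944 = 0.4098.

Posterior probability ≈ 0.4098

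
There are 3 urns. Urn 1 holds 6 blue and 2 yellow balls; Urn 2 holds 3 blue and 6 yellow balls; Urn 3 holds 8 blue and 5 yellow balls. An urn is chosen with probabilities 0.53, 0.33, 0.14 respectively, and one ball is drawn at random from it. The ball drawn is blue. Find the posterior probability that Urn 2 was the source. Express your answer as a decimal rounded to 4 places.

Posterior probability ≈ 0.1853

Tabulate prior·likelihood by source: [1] prior 0.53, lik 0.75, product 0.3975; [2] prior 0.33, lik 0.3333, product 0.1100; [3] prior 0.14, lik 0.6154, product 0.08615.
Normalizing constant = 0.59365; the posterior for Urn 2 is its product over the sum, 0.1100/0.59365 = 0.1853.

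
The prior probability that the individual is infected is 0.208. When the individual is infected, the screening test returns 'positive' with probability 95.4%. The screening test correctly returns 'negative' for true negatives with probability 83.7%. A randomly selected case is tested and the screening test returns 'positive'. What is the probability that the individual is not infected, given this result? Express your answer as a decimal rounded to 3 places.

Write H for 'the individual is infected'. Prior odds H:¬H = 0.208/0.792 = 0.26263. For the 'positive' outcome, the likelihood ratio is 0.954/0.163 = 5.8528.
Posterior odds = 0.26263 × 5.8528 = 1.5371, so P(H|E) = 1.5371/(1+1.5371) = 0.606. Then P(¬H|E) = 1 − 0.606 = 0.394.

P(¬H | E) ≈ 0.394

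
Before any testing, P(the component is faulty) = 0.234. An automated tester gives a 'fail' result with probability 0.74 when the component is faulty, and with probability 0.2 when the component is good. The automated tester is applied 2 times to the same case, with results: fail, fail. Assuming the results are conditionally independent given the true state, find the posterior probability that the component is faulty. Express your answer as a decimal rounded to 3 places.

Posterior P(H) ≈ 0.807

With H the event that the component is faulty, the joint likelihood of the observed sequence is P(data|H) = 0.74·0.74 = 0.54760 and P(data|¬H) = 0.2·0.2 = 0.040000.
Bayes: P(H|data) = 0.234·0.54760 / (0.234·0.54760 + 0.766·0.040000) = 0.12814/0.15878 = 0.8070.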